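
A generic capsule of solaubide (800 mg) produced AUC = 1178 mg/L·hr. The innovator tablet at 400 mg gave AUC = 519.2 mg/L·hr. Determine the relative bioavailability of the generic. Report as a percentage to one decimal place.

F_rel = (AUC_test/D_test) / (AUC_ref/D_ref)
      = (1178/800) / (519.2/400)
      = 1.4725 / 1.298 = 1.1344 = 113.44%

F_rel = 113.4%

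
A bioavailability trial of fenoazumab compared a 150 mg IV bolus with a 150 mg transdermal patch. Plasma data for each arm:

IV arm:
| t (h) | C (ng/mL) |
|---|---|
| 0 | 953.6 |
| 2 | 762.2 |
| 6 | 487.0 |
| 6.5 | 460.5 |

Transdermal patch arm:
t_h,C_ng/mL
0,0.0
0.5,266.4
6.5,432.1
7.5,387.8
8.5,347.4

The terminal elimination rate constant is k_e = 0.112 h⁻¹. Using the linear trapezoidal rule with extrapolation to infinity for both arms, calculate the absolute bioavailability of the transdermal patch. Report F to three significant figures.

F = 0.706

Trapezoidal AUC_0→6.5 (IV):
  [0→2]: (953.6+762.2)/2 × 2 = 1715.8
  [2→6]: (762.2+487.0)/2 × 4 = 2498.4
  [6→6.5]: (487.0+460.5)/2 × 0.5 = 236.875
  Sum = 4451.075 ng/mL·h
IV tail: 460.5/0.112 = 4111.607; AUC_iv,0→∞ = 4451.075 + 4111.607 = 8562.682 ng/mL·h
Trapezoidal AUC_0→8.5 (transdermal patch):
  [0→0.5]: (0.0+266.4)/2 × 0.5 = 66.6
  [0.5→6.5]: (266.4+432.1)/2 × 6 = 2095.5
  [6.5→7.5]: (432.1+387.8)/2 × 1 = 409.95
  [7.5→8.5]: (387.8+347.4)/2 × 1 = 367.6
  Sum = 2939.65 ng/mL·h
transdermal patch tail: 347.4/0.112 = 3101.786; AUC_ev,0→∞ = 2939.65 + 3101.786 = 6041.436 ng/mL·h
F = (AUC_ev/D_ev)/(AUC_iv/D_iv) = (6041.436/150)/(8562.682/150) = 40.27624/57.0845 = 0.7056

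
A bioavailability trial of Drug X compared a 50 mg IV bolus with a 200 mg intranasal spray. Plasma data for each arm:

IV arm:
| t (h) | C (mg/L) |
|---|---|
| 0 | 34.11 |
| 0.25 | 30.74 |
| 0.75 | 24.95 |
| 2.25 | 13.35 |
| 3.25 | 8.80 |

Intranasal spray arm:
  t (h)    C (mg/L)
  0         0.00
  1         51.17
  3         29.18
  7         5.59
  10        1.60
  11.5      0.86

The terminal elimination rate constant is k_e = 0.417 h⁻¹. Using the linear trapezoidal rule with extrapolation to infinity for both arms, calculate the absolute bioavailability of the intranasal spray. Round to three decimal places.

Trapezoidal AUC_0→3.25 (IV):
  [0→0.25]: (34.11+30.74)/2 × 0.25 = 8.10625
  [0.25→0.75]: (30.74+24.95)/2 × 0.5 = 13.9225
  [0.75→2.25]: (24.95+13.35)/2 × 1.5 = 28.725
  [2.25→3.25]: (13.35+8.80)/2 × 1 = 11.075
  Sum = 61.82875 mg/L·h
IV tail: 8.80/0.417 = 21.103; AUC_iv,0→∞ = 61.82875 + 21.103 = 82.93175 mg/L·h
Trapezoidal AUC_0→11.5 (intranasal spray):
  [0→1]: (0.00+51.17)/2 × 1 = 25.585
  [1→3]: (51.17+29.18)/2 × 2 = 80.35
  [3→7]: (29.18+5.59)/2 × 4 = 69.54
  [7→10]: (5.59+1.60)/2 × 3 = 10.785
  [10→11.5]: (1.60+0.86)/2 × 1.5 = 1.845
  Sum = 188.105 mg/L·h
intranasal spray tail: 0.86/0.417 = 2.062; AUC_ev,0→∞ = 188.105 + 2.062 = 190.167 mg/L·h
F = (AUC_ev/D_ev)/(AUC_iv/D_iv) = (190.167/200)/(82.93175/50) = 0.950835/1.658635 = 0.5733

F = 0.573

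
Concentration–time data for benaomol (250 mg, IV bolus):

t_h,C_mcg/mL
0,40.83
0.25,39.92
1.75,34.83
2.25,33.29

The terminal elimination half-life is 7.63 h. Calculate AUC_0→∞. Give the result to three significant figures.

AUC = 450 mcg/mL·h

Trapezoidal AUC_0→2.25:
  [0→0.25]: (40.83+39.92)/2 × 0.25 = 10.09375
  [0.25→1.75]: (39.92+34.83)/2 × 1.5 = 56.0625
  [1.75→2.25]: (34.83+33.29)/2 × 0.5 = 17.03
  Sum = 83.18625 mcg/mL·h
k_e = ln2 / t½ = 0.693147 / 7.63 = 0.0908 h^-1
Extrapolated tail: C_last / k_e = 33.29 / 0.0908 = 366.630
AUC_0→∞ = 83.18625 + 366.630 = 449.81625 mcg/mL·h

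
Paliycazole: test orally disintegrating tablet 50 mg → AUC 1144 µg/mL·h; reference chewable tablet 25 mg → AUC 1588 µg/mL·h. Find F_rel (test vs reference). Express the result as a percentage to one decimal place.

F_rel = (AUC_test/D_test) / (AUC_ref/D_ref)
      = (1144/50) / (1588/25)
      = 22.88 / 63.52 = 0.3602 = 36.02%

F_rel = 36.0%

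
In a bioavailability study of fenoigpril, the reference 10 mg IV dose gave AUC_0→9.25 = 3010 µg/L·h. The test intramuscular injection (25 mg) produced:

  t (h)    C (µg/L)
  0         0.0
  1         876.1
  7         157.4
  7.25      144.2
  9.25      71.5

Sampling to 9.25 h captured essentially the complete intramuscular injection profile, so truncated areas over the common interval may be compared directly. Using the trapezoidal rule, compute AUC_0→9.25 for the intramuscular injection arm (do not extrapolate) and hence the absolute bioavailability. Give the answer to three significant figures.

F = 0.504

Trapezoidal AUC_0→9.25 (intramuscular injection):
  [0→1]: (0.0+876.1)/2 × 1 = 438.05
  [1→7]: (876.1+157.4)/2 × 6 = 3100.5
  [7→7.25]: (157.4+144.2)/2 × 0.25 = 37.7
  [7.25→9.25]: (144.2+71.5)/2 × 2 = 215.7
  Sum = 3791.95 µg/L·h
F = (AUC_ev/D_ev)/(AUC_iv/D_iv) = (3791.95/25)/(3010/10) = 151.678/301 = 0.5039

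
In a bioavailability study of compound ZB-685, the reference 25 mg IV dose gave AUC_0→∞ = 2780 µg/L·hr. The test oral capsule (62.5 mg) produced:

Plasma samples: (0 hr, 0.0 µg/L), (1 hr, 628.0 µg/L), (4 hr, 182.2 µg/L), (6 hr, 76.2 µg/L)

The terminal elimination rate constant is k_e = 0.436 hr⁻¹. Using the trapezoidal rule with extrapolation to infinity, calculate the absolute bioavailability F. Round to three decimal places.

Trapezoidal AUC_0→6 (oral capsule):
  [0→1]: (0.0+628.0)/2 × 1 = 314.0
  [1→4]: (628.0+182.2)/2 × 3 = 1215.3
  [4→6]: (182.2+76.2)/2 × 2 = 258.4
  Sum = 1787.7 µg/L·hr
Tail: C_last/k_e = 76.2/0.436 = 174.771
AUC_0→∞ (oral capsule) = 1787.7 + 174.771 = 1962.471 µg/L·hr
F = (AUC_ev/D_ev)/(AUC_iv/D_iv) = (1962.471/62.5)/(2780/25) = 31.399536/111.2 = 0.2824

F = 0.282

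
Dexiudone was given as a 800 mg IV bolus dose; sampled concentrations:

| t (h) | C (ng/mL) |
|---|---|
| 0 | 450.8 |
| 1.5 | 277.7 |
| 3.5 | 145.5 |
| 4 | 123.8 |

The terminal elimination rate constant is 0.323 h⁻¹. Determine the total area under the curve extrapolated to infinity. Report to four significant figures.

Trapezoidal AUC_0→4:
  [0→1.5]: (450.8+277.7)/2 × 1.5 = 546.375
  [1.5→3.5]: (277.7+145.5)/2 × 2 = 423.2
  [3.5→4]: (145.5+123.8)/2 × 0.5 = 67.325
  Sum = 1036.9 ng/mL·h
Extrapolated tail: C_last / k_e = 123.8 / 0.323 = 383.282
AUC_0→∞ = 1036.9 + 383.282 = 1420.182 ng/mL·h

AUC = 1420 ng/mL·h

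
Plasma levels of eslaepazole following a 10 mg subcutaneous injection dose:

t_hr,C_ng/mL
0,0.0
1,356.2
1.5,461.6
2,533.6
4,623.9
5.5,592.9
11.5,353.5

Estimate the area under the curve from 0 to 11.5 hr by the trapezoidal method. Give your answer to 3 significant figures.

Trapezoidal AUC_0→11.5:
  [0→1]: (0.0+356.2)/2 × 1 = 178.1
  [1→1.5]: (356.2+461.6)/2 × 0.5 = 204.45
  [1.5→2]: (461.6+533.6)/2 × 0.5 = 248.8
  [2→4]: (533.6+623.9)/2 × 2 = 1157.5
  [4→5.5]: (623.9+592.9)/2 × 1.5 = 912.6
  [5.5→11.5]: (592.9+353.5)/2 × 6 = 2839.2
  Sum = 5540.65 ng/mL·hr

AUC = 5540 ng/mL·hr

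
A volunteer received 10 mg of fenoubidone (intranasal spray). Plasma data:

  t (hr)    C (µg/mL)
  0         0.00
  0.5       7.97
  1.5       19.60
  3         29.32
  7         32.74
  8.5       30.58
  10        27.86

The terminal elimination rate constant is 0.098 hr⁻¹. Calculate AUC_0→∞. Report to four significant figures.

Trapezoidal AUC_0→10:
  [0→0.5]: (0.00+7.97)/2 × 0.5 = 1.9925
  [0.5→1.5]: (7.97+19.60)/2 × 1 = 13.785
  [1.5→3]: (19.60+29.32)/2 × 1.5 = 36.69
  [3→7]: (29.32+32.74)/2 × 4 = 124.12
  [7→8.5]: (32.74+30.58)/2 × 1.5 = 47.49
  [8.5→10]: (30.58+27.86)/2 × 1.5 = 43.83
  Sum = 267.9075 µg/mL·hr
Extrapolated tail: C_last / k_e = 27.86 / 0.098 = 284.286
AUC_0→∞ = 267.9075 + 284.286 = 552.1935 µg/mL·hr

AUC = 552.2 µg/mL·hr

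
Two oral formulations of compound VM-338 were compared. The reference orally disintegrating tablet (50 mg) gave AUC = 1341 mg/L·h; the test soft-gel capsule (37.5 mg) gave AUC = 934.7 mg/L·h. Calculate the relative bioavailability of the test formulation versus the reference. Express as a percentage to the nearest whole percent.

F_rel = (AUC_test/D_test) / (AUC_ref/D_ref)
      = (934.7/37.5) / (1341/50)
      = 24.9253 / 26.82 = 0.9294 = 92.94%

F_rel = 93%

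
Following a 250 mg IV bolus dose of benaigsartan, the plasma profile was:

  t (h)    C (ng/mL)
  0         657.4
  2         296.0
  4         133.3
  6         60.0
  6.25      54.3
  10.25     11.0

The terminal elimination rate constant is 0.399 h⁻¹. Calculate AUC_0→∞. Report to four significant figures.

AUC = 1748 ng/mL·h

Trapezoidal AUC_0→10.25:
  [0→2]: (657.4+296.0)/2 × 2 = 953.4
  [2→4]: (296.0+133.3)/2 × 2 = 429.3
  [4→6]: (133.3+60.0)/2 × 2 = 193.3
  [6→6.25]: (60.0+54.3)/2 × 0.25 = 14.2875
  [6.25→10.25]: (54.3+11.0)/2 × 4 = 130.6
  Sum = 1720.8875 ng/mL·h
Extrapolated tail: C_last / k_e = 11.0 / 0.399 = 27.569
AUC_0→∞ = 1720.8875 + 27.569 = 1748.4565 ng/mL·h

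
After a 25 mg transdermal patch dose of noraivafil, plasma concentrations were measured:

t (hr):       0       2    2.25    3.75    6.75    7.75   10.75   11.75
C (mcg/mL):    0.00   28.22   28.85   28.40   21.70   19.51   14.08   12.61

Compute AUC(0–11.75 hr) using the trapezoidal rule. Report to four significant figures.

Trapezoidal AUC_0→11.75:
  [0→2]: (0.00+28.22)/2 × 2 = 28.22
  [2→2.25]: (28.22+28.85)/2 × 0.25 = 7.13375
  [2.25→3.75]: (28.85+28.40)/2 × 1.5 = 42.9375
  [3.75→6.75]: (28.40+21.70)/2 × 3 = 75.15
  [6.75→7.75]: (21.70+19.51)/2 × 1 = 20.605
  [7.75→10.75]: (19.51+14.08)/2 × 3 = 50.385
  [10.75→11.75]: (14.08+12.61)/2 × 1 = 13.345
  Sum = 237.77625 mcg/mL·hr

AUC = 237.8 mcg/mL·hr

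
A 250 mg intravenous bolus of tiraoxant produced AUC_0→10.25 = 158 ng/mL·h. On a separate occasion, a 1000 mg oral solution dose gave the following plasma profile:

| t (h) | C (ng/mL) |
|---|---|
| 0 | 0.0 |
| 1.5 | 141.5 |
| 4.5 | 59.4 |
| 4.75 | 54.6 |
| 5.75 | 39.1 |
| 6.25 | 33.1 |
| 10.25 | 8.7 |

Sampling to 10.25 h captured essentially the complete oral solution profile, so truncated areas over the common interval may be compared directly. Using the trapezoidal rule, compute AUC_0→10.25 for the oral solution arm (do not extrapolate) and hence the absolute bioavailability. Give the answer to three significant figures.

Trapezoidal AUC_0→10.25 (oral solution):
  [0→1.5]: (0.0+141.5)/2 × 1.5 = 106.125
  [1.5→4.5]: (141.5+59.4)/2 × 3 = 301.35
  [4.5→4.75]: (59.4+54.6)/2 × 0.25 = 14.25
  [4.75→5.75]: (54.6+39.1)/2 × 1 = 46.85
  [5.75→6.25]: (39.1+33.1)/2 × 0.5 = 18.05
  [6.25→10.25]: (33.1+8.7)/2 × 4 = 83.6
  Sum = 570.225 ng/mL·h
F = (AUC_ev/D_ev)/(AUC_iv/D_iv) = (570.225/1000)/(158/250) = 0.570225/0.632 = 0.9023

F = 0.902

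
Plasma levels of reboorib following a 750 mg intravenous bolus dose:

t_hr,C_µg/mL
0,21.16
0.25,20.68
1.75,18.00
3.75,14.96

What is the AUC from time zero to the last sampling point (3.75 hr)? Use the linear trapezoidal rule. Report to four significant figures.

AUC = 67.20 µg/mL·hr

Trapezoidal AUC_0→3.75:
  [0→0.25]: (21.16+20.68)/2 × 0.25 = 5.23
  [0.25→1.75]: (20.68+18.00)/2 × 1.5 = 29.01
  [1.75→3.75]: (18.00+14.96)/2 × 2 = 32.96
  Sum = 67.2 µg/mL·hr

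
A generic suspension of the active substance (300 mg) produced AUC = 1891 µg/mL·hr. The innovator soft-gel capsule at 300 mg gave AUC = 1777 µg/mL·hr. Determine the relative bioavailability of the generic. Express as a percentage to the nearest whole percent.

F_rel = 106%

F_rel = (AUC_test/D_test) / (AUC_ref/D_ref)
      = (1891/300) / (1777/300)
      = 6.30333 / 5.92333 = 1.0642 = 106.42%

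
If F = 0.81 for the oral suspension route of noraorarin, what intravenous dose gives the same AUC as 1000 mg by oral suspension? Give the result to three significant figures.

Systemic exposure from an extravascular dose = F × D_ev, so the equivalent IV dose is F × D_ev.
D_iv = F × D_ev = 0.81 × 1000 = 810 mg

D_iv = 810 mg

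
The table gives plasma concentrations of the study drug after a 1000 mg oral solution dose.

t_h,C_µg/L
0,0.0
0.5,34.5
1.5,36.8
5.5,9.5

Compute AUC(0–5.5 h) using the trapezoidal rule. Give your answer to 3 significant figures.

Trapezoidal AUC_0→5.5:
  [0→0.5]: (0.0+34.5)/2 × 0.5 = 8.625
  [0.5→1.5]: (34.5+36.8)/2 × 1 = 35.65
  [1.5→5.5]: (36.8+9.5)/2 × 4 = 92.6
  Sum = 136.875 µg/L·h

AUC = 137 µg/L·h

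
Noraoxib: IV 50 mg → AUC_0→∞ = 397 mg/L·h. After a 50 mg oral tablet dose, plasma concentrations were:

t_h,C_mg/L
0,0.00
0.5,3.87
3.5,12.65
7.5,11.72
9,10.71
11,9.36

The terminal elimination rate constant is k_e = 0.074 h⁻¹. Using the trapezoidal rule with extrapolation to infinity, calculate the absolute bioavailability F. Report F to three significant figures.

Trapezoidal AUC_0→11 (oral tablet):
  [0→0.5]: (0.00+3.87)/2 × 0.5 = 0.9675
  [0.5→3.5]: (3.87+12.65)/2 × 3 = 24.78
  [3.5→7.5]: (12.65+11.72)/2 × 4 = 48.74
  [7.5→9]: (11.72+10.71)/2 × 1.5 = 16.8225
  [9→11]: (10.71+9.36)/2 × 2 = 20.07
  Sum = 111.38 mg/L·h
Tail: C_last/k_e = 9.36/0.074 = 126.486
AUC_0→∞ (oral tablet) = 111.38 + 126.486 = 237.866 mg/L·h
F = (AUC_ev/D_ev)/(AUC_iv/D_iv) = (237.866/50)/(397/50) = 4.75732/7.94 = 0.5992

F = 0.599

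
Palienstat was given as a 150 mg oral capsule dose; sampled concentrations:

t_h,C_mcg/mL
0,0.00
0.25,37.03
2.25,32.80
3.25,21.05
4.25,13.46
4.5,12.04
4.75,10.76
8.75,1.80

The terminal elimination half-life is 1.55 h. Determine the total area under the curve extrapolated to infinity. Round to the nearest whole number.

Trapezoidal AUC_0→8.75:
  [0→0.25]: (0.00+37.03)/2 × 0.25 = 4.62875
  [0.25→2.25]: (37.03+32.80)/2 × 2 = 69.83
  [2.25→3.25]: (32.80+21.05)/2 × 1 = 26.925
  [3.25→4.25]: (21.05+13.46)/2 × 1 = 17.255
  [4.25→4.5]: (13.46+12.04)/2 × 0.25 = 3.1875
  [4.5→4.75]: (12.04+10.76)/2 × 0.25 = 2.85
  [4.75→8.75]: (10.76+1.80)/2 × 4 = 25.12
  Sum = 149.79625 mcg/mL·h
k_e = ln2 / t½ = 0.693147 / 1.55 = 0.4472 h^-1
Extrapolated tail: C_last / k_e = 1.80 / 0.4472 = 4.025
AUC_0→∞ = 149.79625 + 4.025 = 153.82125 mcg/mL·h

AUC = 154 mcg/mL·h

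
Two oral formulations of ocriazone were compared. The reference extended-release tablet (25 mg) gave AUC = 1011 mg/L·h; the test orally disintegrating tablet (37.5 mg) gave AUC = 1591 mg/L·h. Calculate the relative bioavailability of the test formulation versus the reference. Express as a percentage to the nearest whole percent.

F_rel = 105%

F_rel = (AUC_test/D_test) / (AUC_ref/D_ref)
      = (1591/37.5) / (1011/25)
      = 42.4267 / 40.44 = 1.0491 = 104.91%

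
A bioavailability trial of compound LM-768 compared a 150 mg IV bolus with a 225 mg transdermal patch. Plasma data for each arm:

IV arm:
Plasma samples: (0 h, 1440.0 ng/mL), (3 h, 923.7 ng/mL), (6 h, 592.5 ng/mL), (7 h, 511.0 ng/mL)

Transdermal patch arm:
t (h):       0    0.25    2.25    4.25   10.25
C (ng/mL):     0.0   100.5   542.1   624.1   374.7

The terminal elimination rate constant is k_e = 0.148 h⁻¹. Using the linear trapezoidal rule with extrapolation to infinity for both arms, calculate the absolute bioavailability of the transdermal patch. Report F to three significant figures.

Trapezoidal AUC_0→7 (IV):
  [0→3]: (1440.0+923.7)/2 × 3 = 3545.55
  [3→6]: (923.7+592.5)/2 × 3 = 2274.3
  [6→7]: (592.5+511.0)/2 × 1 = 551.75
  Sum = 6371.6 ng/mL·h
IV tail: 511.0/0.148 = 3452.703; AUC_iv,0→∞ = 6371.6 + 3452.703 = 9824.303 ng/mL·h
Trapezoidal AUC_0→10.25 (transdermal patch):
  [0→0.25]: (0.0+100.5)/2 × 0.25 = 12.5625
  [0.25→2.25]: (100.5+542.1)/2 × 2 = 642.6
  [2.25→4.25]: (542.1+624.1)/2 × 2 = 1166.2
  [4.25→10.25]: (624.1+374.7)/2 × 6 = 2996.4
  Sum = 4817.7625 ng/mL·h
transdermal patch tail: 374.7/0.148 = 2531.757; AUC_ev,0→∞ = 4817.7625 + 2531.757 = 7349.5195 ng/mL·h
F = (AUC_ev/D_ev)/(AUC_iv/D_iv) = (7349.5195/225)/(9824.303/150) = 32.6645/65.4954 = 0.4987

F = 0.499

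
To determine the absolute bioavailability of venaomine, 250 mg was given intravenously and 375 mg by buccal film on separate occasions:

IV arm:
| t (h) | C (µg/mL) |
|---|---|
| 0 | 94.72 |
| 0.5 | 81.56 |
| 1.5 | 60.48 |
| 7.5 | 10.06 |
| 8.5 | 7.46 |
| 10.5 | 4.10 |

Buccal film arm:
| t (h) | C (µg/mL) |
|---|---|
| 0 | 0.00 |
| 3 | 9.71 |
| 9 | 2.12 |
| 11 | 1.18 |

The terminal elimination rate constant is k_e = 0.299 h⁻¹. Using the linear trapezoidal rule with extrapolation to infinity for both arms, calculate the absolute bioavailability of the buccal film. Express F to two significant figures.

Trapezoidal AUC_0→10.5 (IV):
  [0→0.5]: (94.72+81.56)/2 × 0.5 = 44.07
  [0.5→1.5]: (81.56+60.48)/2 × 1 = 71.02
  [1.5→7.5]: (60.48+10.06)/2 × 6 = 211.62
  [7.5→8.5]: (10.06+7.46)/2 × 1 = 8.76
  [8.5→10.5]: (7.46+4.10)/2 × 2 = 11.56
  Sum = 347.03 µg/mL·h
IV tail: 4.10/0.299 = 13.712; AUC_iv,0→∞ = 347.03 + 13.712 = 360.742 µg/mL·h
Trapezoidal AUC_0→11 (buccal film):
  [0→3]: (0.00+9.71)/2 × 3 = 14.565
  [3→9]: (9.71+2.12)/2 × 6 = 35.49
  [9→11]: (2.12+1.18)/2 × 2 = 3.3
  Sum = 53.355 µg/mL·h
buccal film tail: 1.18/0.299 = 3.946; AUC_ev,0→∞ = 53.355 + 3.946 = 57.301 µg/mL·h
F = (AUC_ev/D_ev)/(AUC_iv/D_iv) = (57.301/375)/(360.742/250) = 0.152803/1.442968 = 0.1059

F = 0.11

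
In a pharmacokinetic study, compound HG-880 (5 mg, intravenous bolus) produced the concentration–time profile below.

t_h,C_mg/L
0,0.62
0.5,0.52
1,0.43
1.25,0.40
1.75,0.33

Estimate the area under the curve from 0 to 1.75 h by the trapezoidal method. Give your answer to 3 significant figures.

Trapezoidal AUC_0→1.75:
  [0→0.5]: (0.62+0.52)/2 × 0.5 = 0.285
  [0.5→1]: (0.52+0.43)/2 × 0.5 = 0.2375
  [1→1.25]: (0.43+0.40)/2 × 0.25 = 0.10375
  [1.25→1.75]: (0.40+0.33)/2 × 0.5 = 0.1825
  Sum = 0.80875 mg/L·h

AUC = 0.809 mg/L·h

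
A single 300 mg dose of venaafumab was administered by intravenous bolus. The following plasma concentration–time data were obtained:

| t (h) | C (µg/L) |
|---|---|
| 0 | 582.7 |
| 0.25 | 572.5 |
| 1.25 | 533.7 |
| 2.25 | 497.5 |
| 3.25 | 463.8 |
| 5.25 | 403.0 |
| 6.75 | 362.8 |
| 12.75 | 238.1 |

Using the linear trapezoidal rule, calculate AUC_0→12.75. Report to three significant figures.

AUC = 4940 µg/L·h

Trapezoidal AUC_0→12.75:
  [0→0.25]: (582.7+572.5)/2 × 0.25 = 144.4
  [0.25→1.25]: (572.5+533.7)/2 × 1 = 553.1
  [1.25→2.25]: (533.7+497.5)/2 × 1 = 515.6
  [2.25→3.25]: (497.5+463.8)/2 × 1 = 480.65
  [3.25→5.25]: (463.8+403.0)/2 × 2 = 866.8
  [5.25→6.75]: (403.0+362.8)/2 × 1.5 = 574.35
  [6.75→12.75]: (362.8+238.1)/2 × 6 = 1802.7
  Sum = 4937.6 µg/L·h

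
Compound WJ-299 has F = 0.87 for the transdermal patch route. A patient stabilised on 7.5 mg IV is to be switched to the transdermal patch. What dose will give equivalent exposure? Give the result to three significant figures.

D_transdermal = 8.62 mg

For equal systemic exposure: F × D_ev = D_iv
D_ev = D_iv / F = 7.5 / 0.87 = 8.62069 mg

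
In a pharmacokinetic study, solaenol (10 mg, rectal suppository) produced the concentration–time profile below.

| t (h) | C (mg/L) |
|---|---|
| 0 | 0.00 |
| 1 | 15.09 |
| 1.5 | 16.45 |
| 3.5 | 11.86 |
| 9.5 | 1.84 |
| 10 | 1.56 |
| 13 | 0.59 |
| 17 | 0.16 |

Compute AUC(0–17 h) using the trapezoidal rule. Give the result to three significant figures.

AUC = 90.4 mg/L·h

Trapezoidal AUC_0→17:
  [0→1]: (0.00+15.09)/2 × 1 = 7.545
  [1→1.5]: (15.09+16.45)/2 × 0.5 = 7.885
  [1.5→3.5]: (16.45+11.86)/2 × 2 = 28.31
  [3.5→9.5]: (11.86+1.84)/2 × 6 = 41.1
  [9.5→10]: (1.84+1.56)/2 × 0.5 = 0.85
  [10→13]: (1.56+0.59)/2 × 3 = 3.225
  [13→17]: (0.59+0.16)/2 × 4 = 1.5
  Sum = 90.415 mg/L·h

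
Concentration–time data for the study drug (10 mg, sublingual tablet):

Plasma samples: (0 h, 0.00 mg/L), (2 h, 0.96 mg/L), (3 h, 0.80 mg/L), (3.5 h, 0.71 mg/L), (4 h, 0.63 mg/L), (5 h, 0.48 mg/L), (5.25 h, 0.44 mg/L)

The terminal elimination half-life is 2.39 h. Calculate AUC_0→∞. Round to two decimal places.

AUC = 4.74 mg/L·h

Trapezoidal AUC_0→5.25:
  [0→2]: (0.00+0.96)/2 × 2 = 0.96
  [2→3]: (0.96+0.80)/2 × 1 = 0.88
  [3→3.5]: (0.80+0.71)/2 × 0.5 = 0.3775
  [3.5→4]: (0.71+0.63)/2 × 0.5 = 0.335
  [4→5]: (0.63+0.48)/2 × 1 = 0.555
  [5→5.25]: (0.48+0.44)/2 × 0.25 = 0.115
  Sum = 3.2225 mg/L·h
k_e = ln2 / t½ = 0.693147 / 2.39 = 0.2900 h^-1
Extrapolated tail: C_last / k_e = 0.44 / 0.29 = 1.517
AUC_0→∞ = 3.2225 + 1.517 = 4.7395 mg/L·h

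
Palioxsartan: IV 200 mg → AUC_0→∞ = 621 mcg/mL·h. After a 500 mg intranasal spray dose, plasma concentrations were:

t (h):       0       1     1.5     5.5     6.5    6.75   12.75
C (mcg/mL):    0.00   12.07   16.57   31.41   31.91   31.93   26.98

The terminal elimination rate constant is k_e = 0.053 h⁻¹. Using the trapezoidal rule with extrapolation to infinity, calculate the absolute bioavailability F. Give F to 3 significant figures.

Trapezoidal AUC_0→12.75 (intranasal spray):
  [0→1]: (0.00+12.07)/2 × 1 = 6.035
  [1→1.5]: (12.07+16.57)/2 × 0.5 = 7.16
  [1.5→5.5]: (16.57+31.41)/2 × 4 = 95.96
  [5.5→6.5]: (31.41+31.91)/2 × 1 = 31.66
  [6.5→6.75]: (31.91+31.93)/2 × 0.25 = 7.98
  [6.75→12.75]: (31.93+26.98)/2 × 6 = 176.73
  Sum = 325.525 mcg/mL·h
Tail: C_last/k_e = 26.98/0.053 = 509.057
AUC_0→∞ (intranasal spray) = 325.525 + 509.057 = 834.582 mcg/mL·h
F = (AUC_ev/D_ev)/(AUC_iv/D_iv) = (834.582/500)/(621/200) = 1.669164/3.105 = 0.5376

F = 0.538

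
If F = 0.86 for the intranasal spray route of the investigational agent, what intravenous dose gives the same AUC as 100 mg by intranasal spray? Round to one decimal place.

D_iv = 86.0 mg

Systemic exposure from an extravascular dose = F × D_ev, so the equivalent IV dose is F × D_ev.
D_iv = F × D_ev = 0.86 × 100 = 86 mg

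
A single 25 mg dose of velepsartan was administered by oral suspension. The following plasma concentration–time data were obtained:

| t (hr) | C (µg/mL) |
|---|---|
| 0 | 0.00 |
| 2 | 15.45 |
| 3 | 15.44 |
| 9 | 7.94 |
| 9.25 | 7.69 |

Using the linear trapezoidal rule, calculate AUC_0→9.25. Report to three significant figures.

Trapezoidal AUC_0→9.25:
  [0→2]: (0.00+15.45)/2 × 2 = 15.45
  [2→3]: (15.45+15.44)/2 × 1 = 15.445
  [3→9]: (15.44+7.94)/2 × 6 = 70.14
  [9→9.25]: (7.94+7.69)/2 × 0.25 = 1.95375
  Sum = 102.98875 µg/mL·hr

AUC = 103 µg/mL·hr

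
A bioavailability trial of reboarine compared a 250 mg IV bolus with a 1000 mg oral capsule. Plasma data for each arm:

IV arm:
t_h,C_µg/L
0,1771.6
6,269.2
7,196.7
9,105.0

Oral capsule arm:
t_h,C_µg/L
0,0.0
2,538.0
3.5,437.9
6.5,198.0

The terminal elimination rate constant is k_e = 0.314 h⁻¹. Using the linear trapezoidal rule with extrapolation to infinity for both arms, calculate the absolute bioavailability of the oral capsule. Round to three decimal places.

F = 0.102

Trapezoidal AUC_0→9 (IV):
  [0→6]: (1771.6+269.2)/2 × 6 = 6122.4
  [6→7]: (269.2+196.7)/2 × 1 = 232.95
  [7→9]: (196.7+105.0)/2 × 2 = 301.7
  Sum = 6657.05 µg/L·h
IV tail: 105.0/0.314 = 334.395; AUC_iv,0→∞ = 6657.05 + 334.395 = 6991.445 µg/L·h
Trapezoidal AUC_0→6.5 (oral capsule):
  [0→2]: (0.0+538.0)/2 × 2 = 538.0
  [2→3.5]: (538.0+437.9)/2 × 1.5 = 731.925
  [3.5→6.5]: (437.9+198.0)/2 × 3 = 953.85
  Sum = 2223.775 µg/L·h
oral capsule tail: 198.0/0.314 = 630.573; AUC_ev,0→∞ = 2223.775 + 630.573 = 2854.348 µg/L·h
F = (AUC_ev/D_ev)/(AUC_iv/D_iv) = (2854.348/1000)/(6991.445/250) = 2.854348/27.96578 = 0.1021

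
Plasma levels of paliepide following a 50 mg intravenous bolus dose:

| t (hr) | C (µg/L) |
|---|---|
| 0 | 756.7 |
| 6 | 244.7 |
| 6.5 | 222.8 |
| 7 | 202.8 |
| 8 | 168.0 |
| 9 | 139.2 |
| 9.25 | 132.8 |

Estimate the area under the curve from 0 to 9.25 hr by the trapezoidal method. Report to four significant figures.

AUC = 3600 µg/L·hr

Trapezoidal AUC_0→9.25:
  [0→6]: (756.7+244.7)/2 × 6 = 3004.2
  [6→6.5]: (244.7+222.8)/2 × 0.5 = 116.875
  [6.5→7]: (222.8+202.8)/2 × 0.5 = 106.4
  [7→8]: (202.8+168.0)/2 × 1 = 185.4
  [8→9]: (168.0+139.2)/2 × 1 = 153.6
  [9→9.25]: (139.2+132.8)/2 × 0.25 = 34.0
  Sum = 3600.475 µg/L·hr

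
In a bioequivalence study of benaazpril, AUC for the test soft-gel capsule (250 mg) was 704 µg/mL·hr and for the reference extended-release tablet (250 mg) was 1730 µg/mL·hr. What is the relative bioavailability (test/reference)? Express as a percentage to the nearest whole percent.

F_rel = 41%

F_rel = (AUC_test/D_test) / (AUC_ref/D_ref)
      = (704/250) / (1730/250)
      = 2.816 / 6.92 = 0.4069 = 40.69%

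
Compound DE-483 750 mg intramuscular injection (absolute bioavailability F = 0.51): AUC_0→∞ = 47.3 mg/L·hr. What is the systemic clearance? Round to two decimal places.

CL = 8.09 L/hr

CL = F × Dose / AUC_0→∞
   = 0.51 × 750 / 47.3 = 8.08668 L/hr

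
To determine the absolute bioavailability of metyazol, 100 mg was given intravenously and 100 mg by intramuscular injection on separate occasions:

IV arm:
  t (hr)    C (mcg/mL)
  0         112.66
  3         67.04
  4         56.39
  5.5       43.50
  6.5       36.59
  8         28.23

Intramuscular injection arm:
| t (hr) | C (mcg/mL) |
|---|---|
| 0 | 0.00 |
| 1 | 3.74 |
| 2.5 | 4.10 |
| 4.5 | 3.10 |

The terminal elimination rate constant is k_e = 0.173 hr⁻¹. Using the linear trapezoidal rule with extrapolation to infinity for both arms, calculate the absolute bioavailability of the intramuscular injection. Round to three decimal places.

Trapezoidal AUC_0→8 (IV):
  [0→3]: (112.66+67.04)/2 × 3 = 269.55
  [3→4]: (67.04+56.39)/2 × 1 = 61.715
  [4→5.5]: (56.39+43.50)/2 × 1.5 = 74.9175
  [5.5→6.5]: (43.50+36.59)/2 × 1 = 40.045
  [6.5→8]: (36.59+28.23)/2 × 1.5 = 48.615
  Sum = 494.8425 mcg/mL·hr
IV tail: 28.23/0.173 = 163.179; AUC_iv,0→∞ = 494.8425 + 163.179 = 658.0215 mcg/mL·hr
Trapezoidal AUC_0→4.5 (intramuscular injection):
  [0→1]: (0.00+3.74)/2 × 1 = 1.87
  [1→2.5]: (3.74+4.10)/2 × 1.5 = 5.88
  [2.5→4.5]: (4.10+3.10)/2 × 2 = 7.2
  Sum = 14.95 mcg/mL·hr
intramuscular injection tail: 3.10/0.173 = 17.919; AUC_ev,0→∞ = 14.95 + 17.919 = 32.869 mcg/mL·hr
F = (AUC_ev/D_ev)/(AUC_iv/D_iv) = (32.869/100)/(658.0215/100) = 0.32869/6.580215 = 0.0500

F = 0.050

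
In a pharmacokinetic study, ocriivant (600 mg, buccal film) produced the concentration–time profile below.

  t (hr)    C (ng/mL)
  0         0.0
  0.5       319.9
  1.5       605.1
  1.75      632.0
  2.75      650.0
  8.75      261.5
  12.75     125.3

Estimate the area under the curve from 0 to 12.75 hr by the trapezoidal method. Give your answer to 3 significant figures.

Trapezoidal AUC_0→12.75:
  [0→0.5]: (0.0+319.9)/2 × 0.5 = 79.975
  [0.5→1.5]: (319.9+605.1)/2 × 1 = 462.5
  [1.5→1.75]: (605.1+632.0)/2 × 0.25 = 154.6375
  [1.75→2.75]: (632.0+650.0)/2 × 1 = 641.0
  [2.75→8.75]: (650.0+261.5)/2 × 6 = 2734.5
  [8.75→12.75]: (261.5+125.3)/2 × 4 = 773.6
  Sum = 4846.2125 ng/mL·hr

AUC = 4850 ng/mL·hr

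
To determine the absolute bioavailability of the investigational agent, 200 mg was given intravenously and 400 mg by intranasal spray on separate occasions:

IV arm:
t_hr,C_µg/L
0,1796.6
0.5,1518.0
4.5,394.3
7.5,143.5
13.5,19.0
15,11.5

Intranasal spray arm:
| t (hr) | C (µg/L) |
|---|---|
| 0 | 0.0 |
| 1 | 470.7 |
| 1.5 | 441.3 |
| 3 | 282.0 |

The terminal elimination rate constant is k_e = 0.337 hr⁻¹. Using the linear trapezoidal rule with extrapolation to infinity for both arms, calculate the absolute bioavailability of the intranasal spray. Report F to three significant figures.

F = 0.153

Trapezoidal AUC_0→15 (IV):
  [0→0.5]: (1796.6+1518.0)/2 × 0.5 = 828.65
  [0.5→4.5]: (1518.0+394.3)/2 × 4 = 3824.6
  [4.5→7.5]: (394.3+143.5)/2 × 3 = 806.7
  [7.5→13.5]: (143.5+19.0)/2 × 6 = 487.5
  [13.5→15]: (19.0+11.5)/2 × 1.5 = 22.875
  Sum = 5970.325 µg/L·hr
IV tail: 11.5/0.337 = 34.125; AUC_iv,0→∞ = 5970.325 + 34.125 = 6004.45 µg/L·hr
Trapezoidal AUC_0→3 (intranasal spray):
  [0→1]: (0.0+470.7)/2 × 1 = 235.35
  [1→1.5]: (470.7+441.3)/2 × 0.5 = 228.0
  [1.5→3]: (441.3+282.0)/2 × 1.5 = 542.475
  Sum = 1005.825 µg/L·hr
intranasal spray tail: 282.0/0.337 = 836.795; AUC_ev,0→∞ = 1005.825 + 836.795 = 1842.62 µg/L·hr
F = (AUC_ev/D_ev)/(AUC_iv/D_iv) = (1842.62/400)/(6004.45/200) = 4.60655/30.02225 = 0.1534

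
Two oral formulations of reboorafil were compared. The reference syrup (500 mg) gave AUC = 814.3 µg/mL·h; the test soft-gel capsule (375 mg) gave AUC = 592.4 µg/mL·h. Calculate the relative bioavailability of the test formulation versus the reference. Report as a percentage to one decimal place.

F_rel = (AUC_test/D_test) / (AUC_ref/D_ref)
      = (592.4/375) / (814.3/500)
      = 1.57973 / 1.6286 = 0.9700 = 97.00%

F_rel = 97.0%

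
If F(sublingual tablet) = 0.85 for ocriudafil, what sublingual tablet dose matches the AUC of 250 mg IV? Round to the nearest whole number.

For equal systemic exposure: F × D_ev = D_iv
D_ev = D_iv / F = 250 / 0.85 = 294.118 mg

D_sublingual = 294 mg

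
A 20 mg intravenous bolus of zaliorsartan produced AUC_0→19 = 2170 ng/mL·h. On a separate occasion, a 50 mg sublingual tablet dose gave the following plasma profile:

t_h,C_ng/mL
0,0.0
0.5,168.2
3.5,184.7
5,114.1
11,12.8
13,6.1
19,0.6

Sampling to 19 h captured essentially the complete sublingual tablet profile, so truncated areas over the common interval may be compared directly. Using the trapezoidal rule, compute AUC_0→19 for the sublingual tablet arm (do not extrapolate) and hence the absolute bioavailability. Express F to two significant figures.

Trapezoidal AUC_0→19 (sublingual tablet):
  [0→0.5]: (0.0+168.2)/2 × 0.5 = 42.05
  [0.5→3.5]: (168.2+184.7)/2 × 3 = 529.35
  [3.5→5]: (184.7+114.1)/2 × 1.5 = 224.1
  [5→11]: (114.1+12.8)/2 × 6 = 380.7
  [11→13]: (12.8+6.1)/2 × 2 = 18.9
  [13→19]: (6.1+0.6)/2 × 6 = 20.1
  Sum = 1215.2 ng/mL·h
F = (AUC_ev/D_ev)/(AUC_iv/D_iv) = (1215.2/50)/(2170/20) = 24.304/108.5 = 0.2240

F = 0.22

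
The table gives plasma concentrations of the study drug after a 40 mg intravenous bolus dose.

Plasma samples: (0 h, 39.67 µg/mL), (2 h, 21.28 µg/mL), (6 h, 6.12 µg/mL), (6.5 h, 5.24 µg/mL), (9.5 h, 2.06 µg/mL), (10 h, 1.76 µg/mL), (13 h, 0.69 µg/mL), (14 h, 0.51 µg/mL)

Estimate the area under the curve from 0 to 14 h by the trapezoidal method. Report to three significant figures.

Trapezoidal AUC_0→14:
  [0→2]: (39.67+21.28)/2 × 2 = 60.95
  [2→6]: (21.28+6.12)/2 × 4 = 54.8
  [6→6.5]: (6.12+5.24)/2 × 0.5 = 2.84
  [6.5→9.5]: (5.24+2.06)/2 × 3 = 10.95
  [9.5→10]: (2.06+1.76)/2 × 0.5 = 0.955
  [10→13]: (1.76+0.69)/2 × 3 = 3.675
  [13→14]: (0.69+0.51)/2 × 1 = 0.6
  Sum = 134.77 µg/mL·h

AUC = 135 µg/mL·h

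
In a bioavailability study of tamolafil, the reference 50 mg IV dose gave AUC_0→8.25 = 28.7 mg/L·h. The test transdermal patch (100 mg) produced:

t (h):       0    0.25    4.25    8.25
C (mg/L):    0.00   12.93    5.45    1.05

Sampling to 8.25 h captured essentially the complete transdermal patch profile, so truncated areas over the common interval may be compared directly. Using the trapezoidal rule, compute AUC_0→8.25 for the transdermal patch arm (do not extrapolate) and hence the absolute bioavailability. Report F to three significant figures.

F = 0.895

Trapezoidal AUC_0→8.25 (transdermal patch):
  [0→0.25]: (0.00+12.93)/2 × 0.25 = 1.61625
  [0.25→4.25]: (12.93+5.45)/2 × 4 = 36.76
  [4.25→8.25]: (5.45+1.05)/2 × 4 = 13.0
  Sum = 51.37625 mg/L·h
F = (AUC_ev/D_ev)/(AUC_iv/D_iv) = (51.37625/100)/(28.7/50) = 0.5137625/0.574 = 0.8951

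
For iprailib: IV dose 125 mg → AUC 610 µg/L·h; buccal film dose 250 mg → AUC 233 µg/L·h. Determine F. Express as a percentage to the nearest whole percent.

F = 19%

F = (AUC_ev / D_ev) / (AUC_iv / D_iv)
  = (233/250) / (610/125)
  = 0.932 / 4.88 = 0.1910
  = 19.10%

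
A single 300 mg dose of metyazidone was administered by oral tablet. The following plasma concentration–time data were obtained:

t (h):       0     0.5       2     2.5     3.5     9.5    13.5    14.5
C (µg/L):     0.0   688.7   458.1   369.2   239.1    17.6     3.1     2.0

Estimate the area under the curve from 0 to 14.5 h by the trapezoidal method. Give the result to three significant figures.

AUC = 2360 µg/L·h

Trapezoidal AUC_0→14.5:
  [0→0.5]: (0.0+688.7)/2 × 0.5 = 172.175
  [0.5→2]: (688.7+458.1)/2 × 1.5 = 860.1
  [2→2.5]: (458.1+369.2)/2 × 0.5 = 206.825
  [2.5→3.5]: (369.2+239.1)/2 × 1 = 304.15
  [3.5→9.5]: (239.1+17.6)/2 × 6 = 770.1
  [9.5→13.5]: (17.6+3.1)/2 × 4 = 41.4
  [13.5→14.5]: (3.1+2.0)/2 × 1 = 2.55
  Sum = 2357.3 µg/L·h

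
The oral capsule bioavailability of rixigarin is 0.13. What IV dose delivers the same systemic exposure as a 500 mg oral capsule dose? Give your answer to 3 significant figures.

Systemic exposure from an extravascular dose = F × D_ev, so the equivalent IV dose is F × D_ev.
D_iv = F × D_ev = 0.13 × 500 = 65 mg

D_iv = 65.0 mg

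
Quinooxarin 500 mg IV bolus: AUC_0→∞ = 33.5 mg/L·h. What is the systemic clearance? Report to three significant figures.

CL = 14.9 L/h

CL = Dose_iv / AUC_0→∞
   = 500 / 33.5 = 14.9254 L/h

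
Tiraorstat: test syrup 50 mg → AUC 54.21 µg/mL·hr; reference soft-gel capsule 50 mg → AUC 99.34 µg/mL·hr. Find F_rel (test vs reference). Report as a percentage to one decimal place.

F_rel = 54.6%

F_rel = (AUC_test/D_test) / (AUC_ref/D_ref)
      = (54.21/50) / (99.34/50)
      = 1.0842 / 1.9868 = 0.5457 = 54.57%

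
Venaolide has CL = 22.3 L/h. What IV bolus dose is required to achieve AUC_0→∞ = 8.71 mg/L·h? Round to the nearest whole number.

Dose_iv = CL × AUC_0→∞
     = 22.3 × 8.71 = 194.233 mg

Dose = 194 mg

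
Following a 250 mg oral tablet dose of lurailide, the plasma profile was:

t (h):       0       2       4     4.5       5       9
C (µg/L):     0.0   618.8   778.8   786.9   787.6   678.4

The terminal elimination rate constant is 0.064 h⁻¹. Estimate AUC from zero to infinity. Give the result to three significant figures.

Trapezoidal AUC_0→9:
  [0→2]: (0.0+618.8)/2 × 2 = 618.8
  [2→4]: (618.8+778.8)/2 × 2 = 1397.6
  [4→4.5]: (778.8+786.9)/2 × 0.5 = 391.425
  [4.5→5]: (786.9+787.6)/2 × 0.5 = 393.625
  [5→9]: (787.6+678.4)/2 × 4 = 2932.0
  Sum = 5733.45 µg/L·h
Extrapolated tail: C_last / k_e = 678.4 / 0.064 = 10600.000
AUC_0→∞ = 5733.45 + 10600.000 = 16333.45 µg/L·h

AUC = 16300 µg/L·h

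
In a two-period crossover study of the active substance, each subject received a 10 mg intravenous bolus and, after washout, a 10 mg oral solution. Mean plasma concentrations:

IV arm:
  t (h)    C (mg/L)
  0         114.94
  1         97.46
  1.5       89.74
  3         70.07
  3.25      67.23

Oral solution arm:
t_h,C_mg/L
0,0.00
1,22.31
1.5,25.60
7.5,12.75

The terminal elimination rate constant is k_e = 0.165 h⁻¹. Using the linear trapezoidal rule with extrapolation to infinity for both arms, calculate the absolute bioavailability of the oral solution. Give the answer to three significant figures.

Trapezoidal AUC_0→3.25 (IV):
  [0→1]: (114.94+97.46)/2 × 1 = 106.2
  [1→1.5]: (97.46+89.74)/2 × 0.5 = 46.8
  [1.5→3]: (89.74+70.07)/2 × 1.5 = 119.8575
  [3→3.25]: (70.07+67.23)/2 × 0.25 = 17.1625
  Sum = 290.02 mg/L·h
IV tail: 67.23/0.165 = 407.455; AUC_iv,0→∞ = 290.02 + 407.455 = 697.475 mg/L·h
Trapezoidal AUC_0→7.5 (oral solution):
  [0→1]: (0.00+22.31)/2 × 1 = 11.155
  [1→1.5]: (22.31+25.60)/2 × 0.5 = 11.9775
  [1.5→7.5]: (25.60+12.75)/2 × 6 = 115.05
  Sum = 138.1825 mg/L·h
oral solution tail: 12.75/0.165 = 77.273; AUC_ev,0→∞ = 138.1825 + 77.273 = 215.4555 mg/L·h
F = (AUC_ev/D_ev)/(AUC_iv/D_iv) = (215.4555/10)/(697.475/10) = 21.54555/69.7475 = 0.3089

F = 0.309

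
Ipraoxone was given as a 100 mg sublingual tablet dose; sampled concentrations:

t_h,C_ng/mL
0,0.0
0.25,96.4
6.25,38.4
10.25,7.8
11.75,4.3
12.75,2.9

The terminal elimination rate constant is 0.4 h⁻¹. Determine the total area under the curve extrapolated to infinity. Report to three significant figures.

AUC = 529 ng/mL·h

Trapezoidal AUC_0→12.75:
  [0→0.25]: (0.0+96.4)/2 × 0.25 = 12.05
  [0.25→6.25]: (96.4+38.4)/2 × 6 = 404.4
  [6.25→10.25]: (38.4+7.8)/2 × 4 = 92.4
  [10.25→11.75]: (7.8+4.3)/2 × 1.5 = 9.075
  [11.75→12.75]: (4.3+2.9)/2 × 1 = 3.6
  Sum = 521.525 ng/mL·h
Extrapolated tail: C_last / k_e = 2.9 / 0.4 = 7.250
AUC_0→∞ = 521.525 + 7.250 = 528.775 ng/mL·h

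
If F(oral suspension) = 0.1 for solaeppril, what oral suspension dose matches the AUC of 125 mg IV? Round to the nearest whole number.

D_oral = 1250 mg

For equal systemic exposure: F × D_ev = D_iv
D_ev = D_iv / F = 125 / 0.1 = 1250 mg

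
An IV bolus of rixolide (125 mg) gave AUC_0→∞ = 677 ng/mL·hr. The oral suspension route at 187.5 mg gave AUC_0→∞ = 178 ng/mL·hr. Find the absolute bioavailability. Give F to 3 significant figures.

F = 0.175

F = (AUC_ev / D_ev) / (AUC_iv / D_iv)
  = (178/187.5) / (677/125)
  = 0.949333 / 5.416 = 0.1753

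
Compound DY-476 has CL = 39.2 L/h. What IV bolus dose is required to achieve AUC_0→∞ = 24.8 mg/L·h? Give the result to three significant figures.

Dose = 972 mg

Dose_iv = CL × AUC_0→∞
     = 39.2 × 24.8 = 972.16 mg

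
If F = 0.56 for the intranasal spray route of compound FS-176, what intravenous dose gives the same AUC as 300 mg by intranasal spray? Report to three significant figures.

Systemic exposure from an extravascular dose = F × D_ev, so the equivalent IV dose is F × D_ev.
D_iv = F × D_ev = 0.56 × 300 = 168 mg

D_iv = 168 mg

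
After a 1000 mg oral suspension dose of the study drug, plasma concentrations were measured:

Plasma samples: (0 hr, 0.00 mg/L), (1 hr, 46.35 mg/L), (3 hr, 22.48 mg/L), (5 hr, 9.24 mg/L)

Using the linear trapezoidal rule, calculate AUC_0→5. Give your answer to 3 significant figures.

Trapezoidal AUC_0→5:
  [0→1]: (0.00+46.35)/2 × 1 = 23.175
  [1→3]: (46.35+22.48)/2 × 2 = 68.83
  [3→5]: (22.48+9.24)/2 × 2 = 31.72
  Sum = 123.725 mg/L·hr

AUC = 124 mg/L·hr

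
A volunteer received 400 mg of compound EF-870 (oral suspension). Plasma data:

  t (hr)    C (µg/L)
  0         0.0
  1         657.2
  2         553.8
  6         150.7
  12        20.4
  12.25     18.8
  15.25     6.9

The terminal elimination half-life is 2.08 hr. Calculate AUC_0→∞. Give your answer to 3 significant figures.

Trapezoidal AUC_0→15.25:
  [0→1]: (0.0+657.2)/2 × 1 = 328.6
  [1→2]: (657.2+553.8)/2 × 1 = 605.5
  [2→6]: (553.8+150.7)/2 × 4 = 1409.0
  [6→12]: (150.7+20.4)/2 × 6 = 513.3
  [12→12.25]: (20.4+18.8)/2 × 0.25 = 4.9
  [12.25→15.25]: (18.8+6.9)/2 × 3 = 38.55
  Sum = 2899.85 µg/L·hr
k_e = ln2 / t½ = 0.693147 / 2.08 = 0.3332 hr^-1
Extrapolated tail: C_last / k_e = 6.9 / 0.3332 = 20.708
AUC_0→∞ = 2899.85 + 20.708 = 2920.558 µg/L·hr

AUC = 2920 µg/L·hr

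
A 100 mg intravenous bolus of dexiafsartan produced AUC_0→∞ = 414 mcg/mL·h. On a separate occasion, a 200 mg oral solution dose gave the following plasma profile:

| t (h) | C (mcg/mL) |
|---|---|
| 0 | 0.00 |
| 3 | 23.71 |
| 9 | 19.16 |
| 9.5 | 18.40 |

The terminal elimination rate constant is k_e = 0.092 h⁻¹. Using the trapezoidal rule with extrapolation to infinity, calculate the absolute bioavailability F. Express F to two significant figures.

Trapezoidal AUC_0→9.5 (oral solution):
  [0→3]: (0.00+23.71)/2 × 3 = 35.565
  [3→9]: (23.71+19.16)/2 × 6 = 128.61
  [9→9.5]: (19.16+18.40)/2 × 0.5 = 9.39
  Sum = 173.565 mcg/mL·h
Tail: C_last/k_e = 18.40/0.092 = 200.000
AUC_0→∞ (oral solution) = 173.565 + 200.000 = 373.565 mcg/mL·h
F = (AUC_ev/D_ev)/(AUC_iv/D_iv) = (373.565/200)/(414/100) = 1.867825/4.14 = 0.4512

F = 0.45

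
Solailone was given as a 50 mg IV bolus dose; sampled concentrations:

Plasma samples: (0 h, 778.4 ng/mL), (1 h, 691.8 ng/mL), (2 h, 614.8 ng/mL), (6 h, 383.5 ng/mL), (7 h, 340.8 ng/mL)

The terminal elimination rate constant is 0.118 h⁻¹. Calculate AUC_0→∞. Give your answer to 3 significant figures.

Trapezoidal AUC_0→7:
  [0→1]: (778.4+691.8)/2 × 1 = 735.1
  [1→2]: (691.8+614.8)/2 × 1 = 653.3
  [2→6]: (614.8+383.5)/2 × 4 = 1996.6
  [6→7]: (383.5+340.8)/2 × 1 = 362.15
  Sum = 3747.15 ng/mL·h
Extrapolated tail: C_last / k_e = 340.8 / 0.118 = 2888.136
AUC_0→∞ = 3747.15 + 2888.136 = 6635.286 ng/mL·h

AUC = 6640 ng/mL·h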